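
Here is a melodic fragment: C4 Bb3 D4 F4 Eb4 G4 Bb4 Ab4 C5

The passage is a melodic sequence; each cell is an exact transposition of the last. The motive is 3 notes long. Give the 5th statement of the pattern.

Ab5 Gb5 Bb5

The 3-note cells begin on C4, F4, Bb4 — each up a 4th from the last.
Continuing the starts: Eb5 → Ab5.
Statement 5 starts on Ab5 and keeps the same exact contour: Ab5 Gb5 Bb5.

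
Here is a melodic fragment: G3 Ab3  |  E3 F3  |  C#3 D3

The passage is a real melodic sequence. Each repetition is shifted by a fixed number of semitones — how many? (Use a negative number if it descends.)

-3

Taking 2-note groups, the heads are G3, E3, C#3: the pattern moves down a 3rd.
G3→E3 is 52 − 55 = -3 semitones.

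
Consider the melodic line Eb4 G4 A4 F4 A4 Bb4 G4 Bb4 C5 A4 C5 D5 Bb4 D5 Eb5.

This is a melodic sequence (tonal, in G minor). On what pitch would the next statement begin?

C5

The 3-note cells begin on Eb4, F4, G4, A4, Bb4 — each up a 2nd from the last.
One more step up a 2nd gives C5.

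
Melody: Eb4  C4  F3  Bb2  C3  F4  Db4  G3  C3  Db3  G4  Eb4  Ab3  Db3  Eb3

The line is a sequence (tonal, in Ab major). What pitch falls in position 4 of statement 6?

G3

With 5-note cells, note 4 of each statement runs Bb2, C3, Db3.
Each moves up a 2nd. Continuing: Eb3 → F3 → G3.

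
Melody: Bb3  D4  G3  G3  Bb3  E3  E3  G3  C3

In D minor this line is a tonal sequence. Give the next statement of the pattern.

Unit = 3 notes; the statements start on Bb3, G3, E3, moving down a 3rd each time.
From C3 the diatonic shape gives C3 E3 A2.

C3 E3 A2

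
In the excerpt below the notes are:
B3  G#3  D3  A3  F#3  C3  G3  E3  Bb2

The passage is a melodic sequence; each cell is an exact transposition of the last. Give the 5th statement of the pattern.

Eb3 C3 Gb2

With a 3-note motive the entries are B3, A3, G3, each down a 2nd from the previous.
Carrying on: F3 → Eb3.
So cell 5 is Eb3 C3 Gb2.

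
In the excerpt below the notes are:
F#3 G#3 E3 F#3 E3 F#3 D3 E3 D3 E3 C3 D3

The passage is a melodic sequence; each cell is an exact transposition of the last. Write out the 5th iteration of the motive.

Bb2 C3 Ab2 Bb2

Taking 4-note groups, the heads are F#3, E3, D3: the pattern moves down a 2nd.
Continuing the starts: C3 → Bb2.
So cell 5 is Bb2 C3 Ab2 Bb2.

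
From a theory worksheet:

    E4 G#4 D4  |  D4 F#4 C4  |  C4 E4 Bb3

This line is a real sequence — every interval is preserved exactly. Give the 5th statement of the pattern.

Ab3 C4 Gb3

With a 3-note motive the entries are E4, D4, C4, each down a 2nd from the previous.
Continuing the starts: Bb3 → Ab3.
From Ab3 the exact shape gives Ab3 C4 Gb3.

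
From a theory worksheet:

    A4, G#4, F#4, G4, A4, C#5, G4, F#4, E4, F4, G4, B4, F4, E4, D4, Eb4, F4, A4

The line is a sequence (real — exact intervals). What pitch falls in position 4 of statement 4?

Db4

The unit is 6 notes. Position-4 pitches of the 3 shown cells: G4, F4, Eb4.
From Eb4, down a 2nd gives Db4.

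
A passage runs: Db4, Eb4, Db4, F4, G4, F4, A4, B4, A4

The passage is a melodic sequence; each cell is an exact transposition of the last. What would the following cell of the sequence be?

C#5 D#5 C#5

The 3-note cells begin on Db4, F4, A4 — each up a 3rd from the last.
From C#5 the exact shape gives C#5 D#5 C#5.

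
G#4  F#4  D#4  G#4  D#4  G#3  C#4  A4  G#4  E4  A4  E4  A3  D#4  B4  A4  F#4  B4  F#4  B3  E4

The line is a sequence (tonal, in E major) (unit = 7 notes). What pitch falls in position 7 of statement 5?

G#4

The unit is 7 notes. Position-7 pitches of the 3 shown cells: C#4, D#4, E4.
Extending up a 2nd: F#4 → G#4.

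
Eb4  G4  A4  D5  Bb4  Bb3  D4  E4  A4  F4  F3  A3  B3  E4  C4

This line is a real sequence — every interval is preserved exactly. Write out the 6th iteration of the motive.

Unit = 5 notes; the statements start on Eb4, Bb3, F3, moving down a 4th each time.
Continuing the starts: C3 → G2 → D2.
So cell 6 is D2 F#2 G#2 C#3 A2.

D2 F#2 G#2 C#3 A2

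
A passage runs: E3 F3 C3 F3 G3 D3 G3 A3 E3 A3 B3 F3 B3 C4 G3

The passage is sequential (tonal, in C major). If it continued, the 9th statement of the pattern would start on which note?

The 3-note cells begin on E3, F3, G3, A3, B3 — each up a 2nd from the last.
Continuing: C4 → D4 → E4 → F4. Statement 9 starts on F4.

F4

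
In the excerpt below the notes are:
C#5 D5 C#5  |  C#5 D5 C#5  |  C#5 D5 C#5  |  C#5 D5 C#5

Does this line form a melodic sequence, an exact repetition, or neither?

Each 3-note cell is identical (C#5 D5 C#5), restated at the same pitch.

repetition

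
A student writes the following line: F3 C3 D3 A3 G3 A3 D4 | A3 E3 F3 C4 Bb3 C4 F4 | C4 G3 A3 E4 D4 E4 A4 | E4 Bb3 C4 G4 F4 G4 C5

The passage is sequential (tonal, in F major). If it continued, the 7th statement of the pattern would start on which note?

With a 7-note motive the entries are F3, A3, C4, E4, each up a 3rd from the previous.
Extending the heads up a 3rd: G4 → Bb4 → D5.

D5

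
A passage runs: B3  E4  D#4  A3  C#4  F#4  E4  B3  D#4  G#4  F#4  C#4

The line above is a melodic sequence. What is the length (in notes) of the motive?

4

Try groups of 4 (3 cells in 12 notes):
B3 E4 D#4 A3 | C#4 F#4 E4 B3 | D#4 G#4 F#4 C#4
Every group is a transposition up a 2nd of the one before; no shorter unit works.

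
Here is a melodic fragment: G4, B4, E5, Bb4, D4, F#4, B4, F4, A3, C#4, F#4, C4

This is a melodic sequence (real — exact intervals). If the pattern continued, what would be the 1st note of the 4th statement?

Grouping in 4s, the 1st note of each cell is G4, D4, A3.
Each moves down a 4th; the next is E3.

E3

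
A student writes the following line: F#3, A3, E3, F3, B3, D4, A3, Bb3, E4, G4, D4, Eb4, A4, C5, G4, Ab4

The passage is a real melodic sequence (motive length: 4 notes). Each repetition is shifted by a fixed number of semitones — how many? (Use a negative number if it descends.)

With a 4-note motive the entries are F#3, B3, E4, A4, each up a 4th from the previous.
Counting half-steps from F#3 to B3: 5.

5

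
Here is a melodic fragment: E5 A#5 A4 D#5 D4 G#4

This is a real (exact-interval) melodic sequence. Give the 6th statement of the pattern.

F2 B2

Taking 2-note groups, the heads are E5, A4, D4: the pattern moves down a 5th.
Carrying on: G3 → C3 → F2.
Statement 6 starts on F2 and keeps the same exact contour: F2 B2.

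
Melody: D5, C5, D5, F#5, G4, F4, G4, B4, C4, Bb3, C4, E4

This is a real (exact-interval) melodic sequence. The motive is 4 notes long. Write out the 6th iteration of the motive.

Unit = 4 notes; the statements start on D5, G4, C4, moving down a 5th each time.
Extending down a 5th: F3 → Bb2 → Eb2.
Statement 6 starts on Eb2 and keeps the same exact contour: Eb2 Db2 Eb2 G2.

Eb2 Db2 Eb2 G2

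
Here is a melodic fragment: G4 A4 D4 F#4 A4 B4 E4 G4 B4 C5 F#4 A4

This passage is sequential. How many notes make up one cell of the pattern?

4

There are 12 notes; a 4-note unit gives 3 cells:
G4 A4 D4 F#4 | A4 B4 E4 G4 | B4 C5 F#4 A4
That's a consistent up a 2nd shift per cell, and no other grouping gives one.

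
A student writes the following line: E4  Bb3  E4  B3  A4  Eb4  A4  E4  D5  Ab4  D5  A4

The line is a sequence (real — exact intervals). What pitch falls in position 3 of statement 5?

With 4-note cells, note 3 of each statement runs E4, A4, D5.
Extending up a 4th: G5 → C6.

C6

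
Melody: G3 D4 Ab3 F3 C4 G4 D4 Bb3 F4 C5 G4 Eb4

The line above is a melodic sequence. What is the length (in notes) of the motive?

4

12 notes total. Splitting into 3 groups of 4:
G3 D4 Ab3 F3 | C4 G4 D4 Bb3 | F4 C5 G4 Eb4
Every group is a transposition up a 4th of the one before; no shorter unit works.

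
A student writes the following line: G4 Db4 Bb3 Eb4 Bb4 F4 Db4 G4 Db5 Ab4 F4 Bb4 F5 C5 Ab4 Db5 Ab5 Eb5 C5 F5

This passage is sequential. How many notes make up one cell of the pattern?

4

Try groups of 4 (5 cells in 20 notes):
G4 Db4 Bb3 Eb4 | Bb4 F4 Db4 G4 | Db5 Ab4 F4 Bb4 | F5 C5 Ab4 Db5 | Ab5 Eb5 C5 F5
Each cell is the previous one up a 3rd — so the unit is 4 notes.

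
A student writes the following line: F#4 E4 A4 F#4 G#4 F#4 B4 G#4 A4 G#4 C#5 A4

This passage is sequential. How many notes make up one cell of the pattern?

4

There are 12 notes; a 4-note unit gives 3 cells:
F#4 E4 A4 F#4 | G#4 F#4 B4 G#4 | A4 G#4 C#5 A4
Every group is a transposition up a 2nd of the one before; no shorter unit works.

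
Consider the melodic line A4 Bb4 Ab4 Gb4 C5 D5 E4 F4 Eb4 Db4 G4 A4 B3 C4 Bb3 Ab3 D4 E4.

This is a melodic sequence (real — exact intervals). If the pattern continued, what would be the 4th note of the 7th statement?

With 6-note cells, note 4 of each statement runs Gb4, Db4, Ab3.
Carrying that down a 4th forward: Eb3 → Bb2 → F2 → C2.

C2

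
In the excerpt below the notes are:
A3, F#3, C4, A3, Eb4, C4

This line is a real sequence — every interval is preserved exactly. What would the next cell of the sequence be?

Gb4 Eb4

With a 2-note motive the entries are A3, C4, Eb4, each up a 3rd from the previous.
So cell 4 is Gb4 Eb4.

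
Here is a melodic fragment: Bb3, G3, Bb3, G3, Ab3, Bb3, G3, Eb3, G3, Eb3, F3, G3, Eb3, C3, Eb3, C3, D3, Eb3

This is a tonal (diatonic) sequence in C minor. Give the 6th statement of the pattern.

F2 D2 F2 D2 Eb2 F2

With a 6-note motive the entries are Bb3, G3, Eb3, each down a 3rd from the previous.
Extending down a 3rd: C3 → Ab2 → F2.
From F2 the diatonic shape gives F2 D2 F2 D2 Eb2 F2.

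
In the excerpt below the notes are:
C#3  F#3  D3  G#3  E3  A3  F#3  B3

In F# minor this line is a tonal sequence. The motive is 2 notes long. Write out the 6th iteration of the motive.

The 2-note cells begin on C#3, D3, E3, F#3 — each up a 2nd from the last.
Continuing the starts: G#3 → A3.
So cell 6 is A3 D4.

A3 D4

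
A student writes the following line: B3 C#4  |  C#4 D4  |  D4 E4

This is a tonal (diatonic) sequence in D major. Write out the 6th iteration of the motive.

G4 A4

Taking 2-note groups, the heads are B3, C#4, D4: the pattern moves up a 2nd.
Continuing the starts: E4 → F#4 → G4.
Statement 6 starts on G4 and keeps the same diatonic contour: G4 A4.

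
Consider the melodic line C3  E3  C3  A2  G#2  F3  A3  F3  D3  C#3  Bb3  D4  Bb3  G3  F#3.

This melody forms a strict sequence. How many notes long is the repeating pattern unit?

There are 15 notes; a 5-note unit gives 3 cells:
C3 E3 C3 A2 G#2 | F3 A3 F3 D3 C#3 | Bb3 D4 Bb3 G3 F#3
Every group is a transposition up a 4th of the one before; no shorter unit works.

5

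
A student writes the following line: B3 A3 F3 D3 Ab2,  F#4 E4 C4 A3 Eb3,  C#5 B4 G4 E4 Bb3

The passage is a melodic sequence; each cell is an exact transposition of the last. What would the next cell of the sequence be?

G#5 F#5 D5 B4 F4

The 5-note cells begin on B3, F#4, C#5 — each up a 5th from the last.
Statement 4 starts on G#5 and keeps the same exact contour: G#5 F#5 D5 B4 F4.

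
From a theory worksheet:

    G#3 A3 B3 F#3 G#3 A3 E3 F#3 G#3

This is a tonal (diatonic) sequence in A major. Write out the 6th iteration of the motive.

B2 C#3 D3

Taking 3-note groups, the heads are G#3, F#3, E3: the pattern moves down a 2nd.
Carrying on: D3 → C#3 → B2.
So cell 6 is B2 C#3 D3.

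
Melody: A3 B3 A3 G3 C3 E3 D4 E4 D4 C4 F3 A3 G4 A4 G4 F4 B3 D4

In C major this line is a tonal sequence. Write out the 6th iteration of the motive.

Unit = 6 notes; the statements start on A3, D4, G4, moving up a 4th each time.
Extending up a 4th: C5 → F5 → B5.
So cell 6 is B5 C6 B5 A5 D5 F5.

B5 C6 B5 A5 D5 F5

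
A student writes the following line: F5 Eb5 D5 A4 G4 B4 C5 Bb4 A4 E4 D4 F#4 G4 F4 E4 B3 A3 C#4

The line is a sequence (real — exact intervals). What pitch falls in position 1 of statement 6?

The unit is 6 notes. Position-1 pitches of the 3 shown cells: F5, C5, G4.
Extending down a 4th: D4 → A3 → E3.

E3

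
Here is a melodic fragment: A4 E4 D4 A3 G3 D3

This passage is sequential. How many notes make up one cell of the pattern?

6 notes total. Splitting into 3 groups of 2:
A4 E4 | D4 A3 | G3 D3
Every group is a transposition down a 5th of the one before; no shorter unit works.

2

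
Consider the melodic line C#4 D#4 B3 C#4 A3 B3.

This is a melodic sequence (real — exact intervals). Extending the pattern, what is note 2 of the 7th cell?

Eb3

Grouping in 2s, the 2nd note of each cell is D#4, C#4, B3.
Carrying that down a 2nd forward: A3 → G3 → F3 → Eb3.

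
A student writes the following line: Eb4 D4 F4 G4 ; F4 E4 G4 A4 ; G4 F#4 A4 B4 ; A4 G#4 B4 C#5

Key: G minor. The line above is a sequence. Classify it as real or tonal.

real

Each cell has the same semitone pattern (-1, 3, 2) — intervals are preserved exactly.
And E4 lies outside G minor, so the sequence is real rather than tonal.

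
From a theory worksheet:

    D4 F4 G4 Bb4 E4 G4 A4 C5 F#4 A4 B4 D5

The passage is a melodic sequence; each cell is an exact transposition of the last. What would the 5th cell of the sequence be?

The 4-note cells begin on D4, E4, F#4 — each up a 2nd from the last.
Continuing the starts: G#4 → A#4.
Statement 5 starts on A#4 and keeps the same exact contour: A#4 C#5 D#5 F#5.

A#4 C#5 D#5 F#5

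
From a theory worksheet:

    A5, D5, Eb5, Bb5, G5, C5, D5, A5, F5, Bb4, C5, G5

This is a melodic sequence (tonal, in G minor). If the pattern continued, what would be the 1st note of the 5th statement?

The unit is 4 notes. Position-1 pitches of the 3 shown cells: A5, G5, F5.
Extending down a 2nd: Eb5 → D5.

D5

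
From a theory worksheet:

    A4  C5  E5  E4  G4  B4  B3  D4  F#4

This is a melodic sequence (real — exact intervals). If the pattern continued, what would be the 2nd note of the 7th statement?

F#2

The unit is 3 notes. Position-2 pitches of the 3 shown cells: C5, G4, D4.
Carrying that down a 4th forward: A3 → E3 → B2 → F#2.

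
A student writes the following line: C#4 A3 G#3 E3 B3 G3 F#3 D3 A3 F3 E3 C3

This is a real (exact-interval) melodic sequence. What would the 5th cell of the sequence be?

With a 4-note motive the entries are C#4, B3, A3, each down a 2nd from the previous.
Extending down a 2nd: G3 → F3.
From F3 the exact shape gives F3 Db3 C3 Ab2.

F3 Db3 C3 Ab2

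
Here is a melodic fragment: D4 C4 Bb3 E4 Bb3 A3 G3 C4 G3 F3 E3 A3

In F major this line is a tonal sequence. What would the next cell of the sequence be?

E3 D3 C3 F3

Unit = 4 notes; the statements start on D4, Bb3, G3, moving down a 3rd each time.
So cell 4 is E3 D3 C3 F3.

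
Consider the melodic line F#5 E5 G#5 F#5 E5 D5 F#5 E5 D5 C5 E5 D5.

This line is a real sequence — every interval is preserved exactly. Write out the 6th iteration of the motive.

Ab4 Gb4 Bb4 Ab4

With a 4-note motive the entries are F#5, E5, D5, each down a 2nd from the previous.
Extending down a 2nd: C5 → Bb4 → Ab4.
Statement 6 starts on Ab4 and keeps the same exact contour: Ab4 Gb4 Bb4 Ab4.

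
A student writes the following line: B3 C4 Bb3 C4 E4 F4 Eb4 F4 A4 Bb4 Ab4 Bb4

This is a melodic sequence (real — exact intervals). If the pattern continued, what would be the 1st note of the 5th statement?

G5

Grouping in 4s, the 1st note of each cell is B3, E4, A4.
Extending up a 4th: D5 → G5.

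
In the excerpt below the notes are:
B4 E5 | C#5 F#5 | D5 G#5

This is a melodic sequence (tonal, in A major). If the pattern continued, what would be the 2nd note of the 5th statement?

With 2-note cells, note 2 of each statement runs E5, F#5, G#5.
Each moves up a 2nd. Continuing: A5 → B5.

B5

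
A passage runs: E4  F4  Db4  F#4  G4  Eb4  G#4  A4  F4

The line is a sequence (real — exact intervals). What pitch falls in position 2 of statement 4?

B4

Grouping in 3s, the 2nd note of each cell is F4, G4, A4.
Each moves up a 2nd; the next is B4.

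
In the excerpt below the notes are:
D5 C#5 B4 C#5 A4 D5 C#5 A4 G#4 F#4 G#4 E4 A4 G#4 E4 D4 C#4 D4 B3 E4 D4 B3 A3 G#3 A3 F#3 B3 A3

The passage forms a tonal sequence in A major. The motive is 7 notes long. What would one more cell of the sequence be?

Unit = 7 notes; the statements start on D5, A4, E4, B3, moving down a 4th each time.
Statement 5 starts on F#3 and keeps the same diatonic contour: F#3 E3 D3 E3 C#3 F#3 E3.

F#3 E3 D3 E3 C#3 F#3 E3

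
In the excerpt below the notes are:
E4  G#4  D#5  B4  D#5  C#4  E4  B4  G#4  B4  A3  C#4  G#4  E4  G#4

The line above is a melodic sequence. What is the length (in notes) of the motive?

5

15 notes total. Splitting into 3 groups of 5:
E4 G#4 D#5 B4 D#5 | C#4 E4 B4 G#4 B4 | A3 C#4 G#4 E4 G#4
Every group is a transposition down a 3rd of the one before; no shorter unit works.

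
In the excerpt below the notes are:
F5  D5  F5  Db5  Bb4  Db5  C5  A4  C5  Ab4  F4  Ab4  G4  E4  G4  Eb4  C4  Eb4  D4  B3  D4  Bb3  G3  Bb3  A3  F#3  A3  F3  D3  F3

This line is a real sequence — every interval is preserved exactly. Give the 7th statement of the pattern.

With a 6-note motive the entries are F5, C5, G4, D4, A3, each down a 4th from the previous.
Carrying on: E3 → B2.
From B2 the exact shape gives B2 G#2 B2 G2 E2 G2.

B2 G#2 B2 G2 E2 G2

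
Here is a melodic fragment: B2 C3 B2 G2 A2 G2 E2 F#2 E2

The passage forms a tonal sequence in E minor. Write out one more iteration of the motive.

With a 3-note motive the entries are B2, G2, E2, each down a 3rd from the previous.
From C2 the diatonic shape gives C2 D2 C2.

C2 D2 C2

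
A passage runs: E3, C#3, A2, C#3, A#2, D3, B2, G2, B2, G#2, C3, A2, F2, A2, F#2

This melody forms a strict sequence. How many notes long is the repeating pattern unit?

There are 15 notes; a 5-note unit gives 3 cells:
E3 C#3 A2 C#3 A#2 | D3 B2 G2 B2 G#2 | C3 A2 F2 A2 F#2
Every group is a transposition down a 2nd of the one before; no shorter unit works.

5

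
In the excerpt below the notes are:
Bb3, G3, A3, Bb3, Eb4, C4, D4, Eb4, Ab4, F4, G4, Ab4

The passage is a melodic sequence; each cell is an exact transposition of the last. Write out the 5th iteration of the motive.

Gb5 Eb5 F5 Gb5

Taking 4-note groups, the heads are Bb3, Eb4, Ab4: the pattern moves up a 4th.
Carrying on: Db5 → Gb5.
Statement 5 starts on Gb5 and keeps the same exact contour: Gb5 Eb5 F5 Gb5.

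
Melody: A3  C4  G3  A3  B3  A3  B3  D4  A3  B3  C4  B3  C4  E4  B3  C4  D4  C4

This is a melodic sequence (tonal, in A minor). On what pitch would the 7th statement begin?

G4

Unit = 6 notes; the statements start on A3, B3, C4, moving up a 2nd each time.
Extending the heads up a 2nd: D4 → E4 → F4 → G4.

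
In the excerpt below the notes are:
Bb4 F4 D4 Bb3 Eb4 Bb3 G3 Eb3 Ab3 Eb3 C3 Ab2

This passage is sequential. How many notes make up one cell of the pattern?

12 notes total. Splitting into 3 groups of 4:
Bb4 F4 D4 Bb3 | Eb4 Bb3 G3 Eb3 | Ab3 Eb3 C3 Ab2
That's a consistent down a 5th shift per cell, and no other grouping gives one.

4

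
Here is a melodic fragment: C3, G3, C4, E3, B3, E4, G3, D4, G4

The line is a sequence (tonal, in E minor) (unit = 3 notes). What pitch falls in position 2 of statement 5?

The unit is 3 notes. Position-2 pitches of the 3 shown cells: G3, B3, D4.
Extending up a 3rd: F#4 → A4.

A4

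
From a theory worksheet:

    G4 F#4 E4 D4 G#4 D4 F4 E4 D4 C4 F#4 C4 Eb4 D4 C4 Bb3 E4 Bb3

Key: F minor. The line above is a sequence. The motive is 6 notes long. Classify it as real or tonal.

Each cell has the same semitone pattern (-1, -2, -2, 6, -6) — intervals are preserved exactly.
And F#4 lies outside F minor, so the sequence is real rather than tonal.

real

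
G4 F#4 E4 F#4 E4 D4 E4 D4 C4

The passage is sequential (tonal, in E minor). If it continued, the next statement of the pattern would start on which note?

The 3-note cells begin on G4, F#4, E4 — each down a 2nd from the last.
One more step down a 2nd gives D4.

D4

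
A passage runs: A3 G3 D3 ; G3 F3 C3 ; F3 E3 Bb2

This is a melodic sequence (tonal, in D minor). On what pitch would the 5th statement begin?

Unit = 3 notes; the statements start on A3, G3, F3, moving down a 2nd each time.
Extending the heads down a 2nd: E3 → D3.

D3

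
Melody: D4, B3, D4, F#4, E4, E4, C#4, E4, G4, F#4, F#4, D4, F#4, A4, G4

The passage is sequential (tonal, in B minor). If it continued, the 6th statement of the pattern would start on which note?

The 5-note cells begin on D4, E4, F#4 — each up a 2nd from the last.
Continuing: G4 → A4 → B4. Statement 6 starts on B4.

B4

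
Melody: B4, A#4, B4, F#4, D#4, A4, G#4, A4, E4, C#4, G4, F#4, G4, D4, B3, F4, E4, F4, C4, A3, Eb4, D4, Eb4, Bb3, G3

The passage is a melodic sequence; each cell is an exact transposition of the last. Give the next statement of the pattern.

Taking 5-note groups, the heads are B4, A4, G4, F4, Eb4: the pattern moves down a 2nd.
Statement 6 starts on Db4 and keeps the same exact contour: Db4 C4 Db4 Ab3 F3.

Db4 C4 Db4 Ab3 F3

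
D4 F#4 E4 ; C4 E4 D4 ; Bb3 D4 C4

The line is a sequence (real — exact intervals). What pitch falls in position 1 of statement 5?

Gb3

The unit is 3 notes. Position-1 pitches of the 3 shown cells: D4, C4, Bb3.
Carrying that down a 2nd forward: Ab3 → Gb3.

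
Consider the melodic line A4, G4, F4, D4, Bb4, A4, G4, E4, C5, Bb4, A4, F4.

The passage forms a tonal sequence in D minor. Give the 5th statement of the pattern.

With a 4-note motive the entries are A4, Bb4, C5, each up a 2nd from the previous.
Carrying on: D5 → E5.
From E5 the diatonic shape gives E5 D5 C5 A4.

E5 D5 C5 A4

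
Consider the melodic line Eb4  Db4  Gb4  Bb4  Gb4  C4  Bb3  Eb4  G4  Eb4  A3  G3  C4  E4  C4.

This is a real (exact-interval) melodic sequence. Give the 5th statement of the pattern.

The 5-note cells begin on Eb4, C4, A3 — each down a 3rd from the last.
Extending down a 3rd: F#3 → D#3.
From D#3 the exact shape gives D#3 C#3 F#3 A#3 F#3.

D#3 C#3 F#3 A#3 F#3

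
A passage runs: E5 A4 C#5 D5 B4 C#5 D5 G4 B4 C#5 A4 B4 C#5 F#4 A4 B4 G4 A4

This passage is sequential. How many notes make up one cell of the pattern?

There are 18 notes; a 6-note unit gives 3 cells:
E5 A4 C#5 D5 B4 C#5 | D5 G4 B4 C#5 A4 B4 | C#5 F#4 A4 B4 G4 A4
Every group is a transposition down a 2nd of the one before; no shorter unit works.

6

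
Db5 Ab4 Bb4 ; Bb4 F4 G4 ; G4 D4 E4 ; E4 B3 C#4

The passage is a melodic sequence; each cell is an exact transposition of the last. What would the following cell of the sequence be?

C#4 G#3 A#3

Unit = 3 notes; the statements start on Db5, Bb4, G4, E4, moving down a 3rd each time.
From C#4 the exact shape gives C#4 G#3 A#3.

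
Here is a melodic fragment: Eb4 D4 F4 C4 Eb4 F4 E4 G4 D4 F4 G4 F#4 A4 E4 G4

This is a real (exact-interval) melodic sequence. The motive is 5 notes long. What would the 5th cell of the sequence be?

B4 A#4 C#5 G#4 B4

The 5-note cells begin on Eb4, F4, G4 — each up a 2nd from the last.
Continuing the starts: A4 → B4.
Statement 5 starts on B4 and keeps the same exact contour: B4 A#4 C#5 G#4 B4.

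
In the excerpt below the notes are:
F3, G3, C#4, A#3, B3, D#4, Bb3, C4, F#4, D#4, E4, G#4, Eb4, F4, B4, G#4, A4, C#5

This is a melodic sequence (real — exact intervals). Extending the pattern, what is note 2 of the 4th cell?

The unit is 6 notes. Position-2 pitches of the 3 shown cells: G3, C4, F4.
Each moves up a 4th; the next is Bb4.

Bb4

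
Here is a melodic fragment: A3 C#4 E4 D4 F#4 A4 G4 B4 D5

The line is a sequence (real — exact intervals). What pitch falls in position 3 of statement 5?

C6

Grouping in 3s, the 3rd note of each cell is E4, A4, D5.
Carrying that up a 4th forward: G5 → C6.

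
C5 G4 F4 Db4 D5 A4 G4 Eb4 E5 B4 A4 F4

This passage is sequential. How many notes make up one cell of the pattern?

Try groups of 4 (3 cells in 12 notes):
C5 G4 F4 Db4 | D5 A4 G4 Eb4 | E5 B4 A4 F4
That's a consistent up a 2nd shift per cell, and no other grouping gives one.

4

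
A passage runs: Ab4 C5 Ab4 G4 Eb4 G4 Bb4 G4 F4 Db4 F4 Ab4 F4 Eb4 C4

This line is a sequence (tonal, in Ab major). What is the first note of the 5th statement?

Taking 5-note groups, the heads are Ab4, G4, F4: the pattern moves down a 2nd.
Extending the heads down a 2nd: Eb4 → Db4.

Db4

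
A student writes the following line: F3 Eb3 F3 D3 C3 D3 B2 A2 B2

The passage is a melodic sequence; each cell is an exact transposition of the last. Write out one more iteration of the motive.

Unit = 3 notes; the statements start on F3, D3, B2, moving down a 3rd each time.
From G#2 the exact shape gives G#2 F#2 G#2.

G#2 F#2 G#2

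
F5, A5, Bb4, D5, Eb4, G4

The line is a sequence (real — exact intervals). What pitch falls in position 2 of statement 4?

C4

Grouping in 2s, the 2nd note of each cell is A5, D5, G4.
One more down a 5th gives C4.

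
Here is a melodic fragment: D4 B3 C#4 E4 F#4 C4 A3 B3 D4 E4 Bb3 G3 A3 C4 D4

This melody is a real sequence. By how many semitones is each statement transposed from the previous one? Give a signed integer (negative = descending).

-2

Taking 5-note groups, the heads are D4, C4, Bb3: the pattern moves down a 2nd.
Counting half-steps from D4 to C4: -2.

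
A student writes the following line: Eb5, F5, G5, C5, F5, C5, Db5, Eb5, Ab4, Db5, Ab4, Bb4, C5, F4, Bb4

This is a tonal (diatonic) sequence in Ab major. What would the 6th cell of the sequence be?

Bb3 C4 Db4 G3 C4

The 5-note cells begin on Eb5, C5, Ab4 — each down a 3rd from the last.
Extending down a 3rd: F4 → Db4 → Bb3.
So cell 6 is Bb3 C4 Db4 G3 C4.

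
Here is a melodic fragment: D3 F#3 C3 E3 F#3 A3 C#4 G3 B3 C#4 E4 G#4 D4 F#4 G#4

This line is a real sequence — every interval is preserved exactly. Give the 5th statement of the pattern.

F#5 A#5 E5 G#5 A#5

Unit = 5 notes; the statements start on D3, A3, E4, moving up a 5th each time.
Carrying on: B4 → F#5.
So cell 5 is F#5 A#5 E5 G#5 A#5.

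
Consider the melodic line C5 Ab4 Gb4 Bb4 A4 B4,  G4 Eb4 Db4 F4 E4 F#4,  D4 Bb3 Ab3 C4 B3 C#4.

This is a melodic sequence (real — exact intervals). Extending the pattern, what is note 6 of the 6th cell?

The unit is 6 notes. Position-6 pitches of the 3 shown cells: B4, F#4, C#4.
Each moves down a 4th. Continuing: G#3 → D#3 → A#2.

A#2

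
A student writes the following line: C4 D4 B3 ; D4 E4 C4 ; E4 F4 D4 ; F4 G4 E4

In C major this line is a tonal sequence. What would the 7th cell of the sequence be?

The 3-note cells begin on C4, D4, E4, F4 — each up a 2nd from the last.
Continuing the starts: G4 → A4 → B4.
From B4 the diatonic shape gives B4 C5 A4.

B4 C5 A4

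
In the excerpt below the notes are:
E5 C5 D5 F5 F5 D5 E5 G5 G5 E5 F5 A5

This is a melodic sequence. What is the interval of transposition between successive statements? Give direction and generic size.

The 4-note cells begin on E5, F5, G5 — each up a 2nd from the last.
E5 to F5 is up a 2nd.

up a 2nd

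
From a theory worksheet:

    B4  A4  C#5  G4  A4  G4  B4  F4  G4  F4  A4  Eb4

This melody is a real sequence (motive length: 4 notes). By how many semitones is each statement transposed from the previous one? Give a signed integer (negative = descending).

-2

With a 4-note motive the entries are B4, A4, G4, each down a 2nd from the previous.
B4→A4 is 69 − 71 = -2 semitones.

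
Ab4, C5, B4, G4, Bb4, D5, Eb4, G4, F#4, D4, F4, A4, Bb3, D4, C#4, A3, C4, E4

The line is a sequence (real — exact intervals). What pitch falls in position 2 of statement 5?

E3

Grouping in 6s, the 2nd note of each cell is C5, G4, D4.
Each moves down a 4th. Continuing: A3 → E3.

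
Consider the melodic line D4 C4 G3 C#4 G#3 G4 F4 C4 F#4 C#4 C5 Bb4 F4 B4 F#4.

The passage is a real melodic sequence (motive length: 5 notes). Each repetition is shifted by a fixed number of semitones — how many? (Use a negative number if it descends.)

With a 5-note motive the entries are D4, G4, C5, each up a 4th from the previous.
D4 to G4 spans +5 semitones.

5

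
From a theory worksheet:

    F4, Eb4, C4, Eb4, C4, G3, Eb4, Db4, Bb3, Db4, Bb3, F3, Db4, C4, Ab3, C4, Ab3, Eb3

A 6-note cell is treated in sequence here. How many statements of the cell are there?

3

18 notes in groups of 6 gives 18/6 = 3 statements.
Starts: F4, Eb4, Db4 — each down a 2nd.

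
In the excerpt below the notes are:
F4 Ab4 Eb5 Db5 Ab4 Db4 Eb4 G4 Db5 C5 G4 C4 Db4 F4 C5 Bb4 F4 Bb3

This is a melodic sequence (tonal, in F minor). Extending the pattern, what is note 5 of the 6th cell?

Grouping in 6s, the 5th note of each cell is Ab4, G4, F4.
Carrying that down a 2nd forward: Eb4 → Db4 → C4.

C4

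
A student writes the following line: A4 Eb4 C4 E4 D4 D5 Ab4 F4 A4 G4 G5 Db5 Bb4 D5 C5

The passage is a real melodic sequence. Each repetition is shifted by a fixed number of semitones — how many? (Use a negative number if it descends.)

5

With a 5-note motive the entries are A4, D5, G5, each up a 4th from the previous.
A4→D5 is 74 − 69 = 5 semitones.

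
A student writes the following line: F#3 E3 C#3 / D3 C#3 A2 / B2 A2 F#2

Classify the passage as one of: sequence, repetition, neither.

Each 3-note cell is the previous one transposed down a 3rd.

sequence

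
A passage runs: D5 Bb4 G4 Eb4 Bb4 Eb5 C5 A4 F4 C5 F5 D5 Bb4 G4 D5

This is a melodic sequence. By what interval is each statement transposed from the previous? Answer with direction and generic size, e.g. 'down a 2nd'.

With a 5-note motive the entries are D5, Eb5, F5, each up a 2nd from the previous.
D5 to Eb5 is up a 2nd.

up a 2nd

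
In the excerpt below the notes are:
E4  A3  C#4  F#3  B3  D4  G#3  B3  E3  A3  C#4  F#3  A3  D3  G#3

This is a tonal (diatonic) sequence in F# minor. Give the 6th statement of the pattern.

The 5-note cells begin on E4, D4, C#4 — each down a 2nd from the last.
Continuing the starts: B3 → A3 → G#3.
So cell 6 is G#3 C#3 E3 A2 D3.

G#3 C#3 E3 A2 D3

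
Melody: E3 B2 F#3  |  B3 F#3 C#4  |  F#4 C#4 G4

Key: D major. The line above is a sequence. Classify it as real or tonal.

tonal

Every note is diatonic to D major.
Cell 1 has +7 semitones from note 2 to 3, but cell 3 has +6 — the interval quality changes while the contour stays the same, which is the hallmark of a tonal sequence.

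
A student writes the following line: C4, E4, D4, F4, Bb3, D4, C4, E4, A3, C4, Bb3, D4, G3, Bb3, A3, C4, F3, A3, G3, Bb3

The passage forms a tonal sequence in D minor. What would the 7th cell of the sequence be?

Unit = 4 notes; the statements start on C4, Bb3, A3, G3, F3, moving down a 2nd each time.
Continuing the starts: E3 → D3.
Statement 7 starts on D3 and keeps the same diatonic contour: D3 F3 E3 G3.

D3 F3 E3 G3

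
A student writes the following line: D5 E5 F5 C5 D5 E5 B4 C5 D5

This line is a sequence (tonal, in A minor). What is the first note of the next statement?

With a 3-note motive the entries are D5, C5, B4, each down a 2nd from the previous.
The next head, down a 2nd from B4, is A4.

A4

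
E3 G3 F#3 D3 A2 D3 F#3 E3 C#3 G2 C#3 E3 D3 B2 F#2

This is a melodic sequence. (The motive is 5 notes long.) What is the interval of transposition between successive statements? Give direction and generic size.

down a 2nd

The 5-note cells begin on E3, D3, C#3 — each down a 2nd from the last.
E3 to D3 is down a 2nd.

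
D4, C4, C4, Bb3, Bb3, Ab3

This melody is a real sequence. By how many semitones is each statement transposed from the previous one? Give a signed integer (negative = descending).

With a 2-note motive the entries are D4, C4, Bb3, each down a 2nd from the previous.
D4→C4 is 60 − 62 = -2 semitones.

-2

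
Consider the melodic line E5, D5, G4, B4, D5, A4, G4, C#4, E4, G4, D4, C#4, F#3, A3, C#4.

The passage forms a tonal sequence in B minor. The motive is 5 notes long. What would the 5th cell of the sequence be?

With a 5-note motive the entries are E5, A4, D4, each down a 5th from the previous.
Extending down a 5th: G3 → C#3.
So cell 5 is C#3 B2 E2 G2 B2.

C#3 B2 E2 G2 B2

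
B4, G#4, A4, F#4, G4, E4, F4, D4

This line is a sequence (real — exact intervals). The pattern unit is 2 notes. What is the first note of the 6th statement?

Db4

With a 2-note motive the entries are B4, A4, G4, F4, each down a 2nd from the previous.
Extending the heads down a 2nd: Eb4 → Db4.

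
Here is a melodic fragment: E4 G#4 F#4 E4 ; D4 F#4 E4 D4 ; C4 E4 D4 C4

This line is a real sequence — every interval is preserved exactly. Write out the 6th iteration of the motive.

Gb3 Bb3 Ab3 Gb3

Unit = 4 notes; the statements start on E4, D4, C4, moving down a 2nd each time.
Carrying on: Bb3 → Ab3 → Gb3.
So cell 6 is Gb3 Bb3 Ab3 Gb3.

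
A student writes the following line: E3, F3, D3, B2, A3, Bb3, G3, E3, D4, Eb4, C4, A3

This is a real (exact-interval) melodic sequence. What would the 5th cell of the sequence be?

C5 Db5 Bb4 G4

The 4-note cells begin on E3, A3, D4 — each up a 4th from the last.
Continuing the starts: G4 → C5.
From C5 the exact shape gives C5 Db5 Bb4 G4.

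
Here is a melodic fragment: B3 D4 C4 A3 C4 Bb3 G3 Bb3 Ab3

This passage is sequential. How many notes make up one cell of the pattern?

9 notes total. Splitting into 3 groups of 3:
B3 D4 C4 | A3 C4 Bb3 | G3 Bb3 Ab3
Each cell is the previous one down a 2nd — so the unit is 3 notes.

3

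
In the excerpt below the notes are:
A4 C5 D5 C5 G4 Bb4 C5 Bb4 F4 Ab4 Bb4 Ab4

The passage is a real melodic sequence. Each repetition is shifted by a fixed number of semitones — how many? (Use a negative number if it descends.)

-2

Taking 4-note groups, the heads are A4, G4, F4: the pattern moves down a 2nd.
A4 to G4 spans -2 semitones.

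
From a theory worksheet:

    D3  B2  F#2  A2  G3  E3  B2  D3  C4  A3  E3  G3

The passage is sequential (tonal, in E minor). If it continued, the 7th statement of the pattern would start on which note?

A5

With a 4-note motive the entries are D3, G3, C4, each up a 4th from the previous.
Extending the heads up a 4th: F#4 → B4 → E5 → A5.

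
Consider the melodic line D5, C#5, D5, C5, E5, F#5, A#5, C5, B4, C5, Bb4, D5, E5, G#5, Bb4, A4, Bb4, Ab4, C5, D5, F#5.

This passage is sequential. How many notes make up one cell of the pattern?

Try groups of 7 (3 cells in 21 notes):
D5 C#5 D5 C5 E5 F#5 A#5 | C5 B4 C5 Bb4 D5 E5 G#5 | Bb4 A4 Bb4 Ab4 C5 D5 F#5
Each cell is the previous one down a 2nd — so the unit is 7 notes.

7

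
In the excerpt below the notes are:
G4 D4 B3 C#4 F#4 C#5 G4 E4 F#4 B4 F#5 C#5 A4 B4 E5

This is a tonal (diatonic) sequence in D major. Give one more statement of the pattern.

Unit = 5 notes; the statements start on G4, C#5, F#5, moving up a 4th each time.
Statement 4 starts on B5 and keeps the same diatonic contour: B5 F#5 D5 E5 A5.

B5 F#5 D5 E5 A5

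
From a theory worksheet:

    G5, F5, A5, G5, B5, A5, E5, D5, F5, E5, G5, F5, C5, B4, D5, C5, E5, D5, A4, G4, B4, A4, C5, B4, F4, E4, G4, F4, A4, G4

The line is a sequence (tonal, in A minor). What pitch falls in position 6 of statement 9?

With 6-note cells, note 6 of each statement runs A5, F5, D5, B4, G4.
Each moves down a 3rd. Continuing: E4 → C4 → A3 → F3.

F3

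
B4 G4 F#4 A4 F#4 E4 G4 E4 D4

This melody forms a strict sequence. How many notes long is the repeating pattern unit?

9 notes total. Splitting into 3 groups of 3:
B4 G4 F#4 | A4 F#4 E4 | G4 E4 D4
Every group is a transposition down a 2nd of the one before; no shorter unit works.

3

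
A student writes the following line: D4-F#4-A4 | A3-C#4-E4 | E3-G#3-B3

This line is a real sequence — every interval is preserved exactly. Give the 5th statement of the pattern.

The 3-note cells begin on D4, A3, E3 — each down a 4th from the last.
Carrying on: B2 → F#2.
So cell 5 is F#2 A#2 C#3.

F#2 A#2 C#3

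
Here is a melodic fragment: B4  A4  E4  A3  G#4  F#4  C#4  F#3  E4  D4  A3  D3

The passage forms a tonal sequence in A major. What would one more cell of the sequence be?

Unit = 4 notes; the statements start on B4, G#4, E4, moving down a 3rd each time.
So cell 4 is C#4 B3 F#3 B2.

C#4 B3 F#3 B2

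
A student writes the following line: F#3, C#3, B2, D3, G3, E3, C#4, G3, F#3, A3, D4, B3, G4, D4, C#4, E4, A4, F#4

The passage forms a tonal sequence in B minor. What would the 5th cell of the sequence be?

Taking 6-note groups, the heads are F#3, C#4, G4: the pattern moves up a 5th.
Carrying on: D5 → A5.
From A5 the diatonic shape gives A5 E5 D5 F#5 B5 G5.

A5 E5 D5 F#5 B5 G5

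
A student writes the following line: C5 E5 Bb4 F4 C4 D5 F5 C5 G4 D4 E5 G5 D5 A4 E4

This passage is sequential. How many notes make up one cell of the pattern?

Try groups of 5 (3 cells in 15 notes):
C5 E5 Bb4 F4 C4 | D5 F5 C5 G4 D4 | E5 G5 D5 A4 E4
That's a consistent up a 2nd shift per cell, and no other grouping gives one.

5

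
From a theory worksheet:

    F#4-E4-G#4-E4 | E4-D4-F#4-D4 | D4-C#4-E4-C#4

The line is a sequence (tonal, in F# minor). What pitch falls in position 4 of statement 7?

F#3

The unit is 4 notes. Position-4 pitches of the 3 shown cells: E4, D4, C#4.
Extending down a 2nd: B3 → A3 → G#3 → F#3.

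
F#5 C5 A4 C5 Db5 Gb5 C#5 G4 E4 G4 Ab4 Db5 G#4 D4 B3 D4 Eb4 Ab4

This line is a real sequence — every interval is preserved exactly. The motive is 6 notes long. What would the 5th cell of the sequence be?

A#3 E3 C#3 E3 F3 Bb3

Taking 6-note groups, the heads are F#5, C#5, G#4: the pattern moves down a 4th.
Extending down a 4th: D#4 → A#3.
From A#3 the exact shape gives A#3 E3 C#3 E3 F3 Bb3.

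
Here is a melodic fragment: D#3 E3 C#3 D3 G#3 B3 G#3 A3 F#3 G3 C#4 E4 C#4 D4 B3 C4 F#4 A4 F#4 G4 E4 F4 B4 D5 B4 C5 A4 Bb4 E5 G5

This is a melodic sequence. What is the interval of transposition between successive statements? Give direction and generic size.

With a 6-note motive the entries are D#3, G#3, C#4, F#4, B4, each up a 4th from the previous.
D#3 to G#3 is up a 4th.

up a 4th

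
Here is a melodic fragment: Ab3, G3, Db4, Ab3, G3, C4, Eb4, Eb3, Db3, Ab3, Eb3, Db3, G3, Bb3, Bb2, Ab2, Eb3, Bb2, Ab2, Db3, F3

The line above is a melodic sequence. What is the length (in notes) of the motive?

7

21 notes total. Splitting into 3 groups of 7:
Ab3 G3 Db4 Ab3 G3 C4 Eb4 | Eb3 Db3 Ab3 Eb3 Db3 G3 Bb3 | Bb2 Ab2 Eb3 Bb2 Ab2 Db3 F3
That's a consistent down a 4th shift per cell, and no other grouping gives one.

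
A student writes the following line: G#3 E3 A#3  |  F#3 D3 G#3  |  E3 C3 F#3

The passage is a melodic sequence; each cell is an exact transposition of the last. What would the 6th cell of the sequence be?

Unit = 3 notes; the statements start on G#3, F#3, E3, moving down a 2nd each time.
Extending down a 2nd: D3 → C3 → Bb2.
From Bb2 the exact shape gives Bb2 Gb2 C3.

Bb2 Gb2 C3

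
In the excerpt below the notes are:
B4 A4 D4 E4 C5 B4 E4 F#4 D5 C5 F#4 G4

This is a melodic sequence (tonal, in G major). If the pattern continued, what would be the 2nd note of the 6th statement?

F#5

Grouping in 4s, the 2nd note of each cell is A4, B4, C5.
Each moves up a 2nd. Continuing: D5 → E5 → F#5.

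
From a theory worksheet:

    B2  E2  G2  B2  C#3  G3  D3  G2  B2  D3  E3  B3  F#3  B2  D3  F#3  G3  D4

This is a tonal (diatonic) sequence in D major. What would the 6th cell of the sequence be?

E4 A3 C#4 E4 F#4 C#5

Unit = 6 notes; the statements start on B2, D3, F#3, moving up a 3rd each time.
Extending up a 3rd: A3 → C#4 → E4.
From E4 the diatonic shape gives E4 A3 C#4 E4 F#4 C#5.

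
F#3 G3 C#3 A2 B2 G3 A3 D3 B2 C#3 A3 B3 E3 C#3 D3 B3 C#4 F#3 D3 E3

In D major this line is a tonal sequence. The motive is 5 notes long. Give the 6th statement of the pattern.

With a 5-note motive the entries are F#3, G3, A3, B3, each up a 2nd from the previous.
Carrying on: C#4 → D4.
Statement 6 starts on D4 and keeps the same diatonic contour: D4 E4 A3 F#3 G3.

D4 E4 A3 F#3 G3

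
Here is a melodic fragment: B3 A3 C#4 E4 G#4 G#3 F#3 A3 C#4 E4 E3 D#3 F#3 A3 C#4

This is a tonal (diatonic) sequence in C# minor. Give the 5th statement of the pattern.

Unit = 5 notes; the statements start on B3, G#3, E3, moving down a 3rd each time.
Continuing the starts: C#3 → A2.
Statement 5 starts on A2 and keeps the same diatonic contour: A2 G#2 B2 D#3 F#3.

A2 G#2 B2 D#3 F#3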